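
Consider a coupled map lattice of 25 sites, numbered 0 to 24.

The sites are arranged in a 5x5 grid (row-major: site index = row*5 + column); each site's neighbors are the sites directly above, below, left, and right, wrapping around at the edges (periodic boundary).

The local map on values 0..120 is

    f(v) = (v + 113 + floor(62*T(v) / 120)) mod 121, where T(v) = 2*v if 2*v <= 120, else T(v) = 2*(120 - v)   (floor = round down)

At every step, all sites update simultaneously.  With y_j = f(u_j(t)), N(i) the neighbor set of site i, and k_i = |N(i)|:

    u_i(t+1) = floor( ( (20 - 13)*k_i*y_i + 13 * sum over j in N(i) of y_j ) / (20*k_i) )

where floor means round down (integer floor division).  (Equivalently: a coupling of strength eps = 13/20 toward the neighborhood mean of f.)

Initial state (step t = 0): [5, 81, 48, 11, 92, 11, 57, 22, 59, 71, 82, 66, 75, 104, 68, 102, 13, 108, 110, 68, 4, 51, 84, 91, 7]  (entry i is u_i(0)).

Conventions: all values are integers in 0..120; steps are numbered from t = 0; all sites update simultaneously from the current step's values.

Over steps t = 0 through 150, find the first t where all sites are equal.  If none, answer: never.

Answer: 3
Key observation: Synchronization is absorbing here: once all sites are equal they stay equal, and step 3 is the first all-equal step.

Derivation:
t=0: [5, 81, 48, 11, 92, 11, 57, 22, 59, 71, 82, 66, 75, 104, 68, 102, 13, 108, 110, 68, 4, 51, 84, 91, 7]  (not all equal)
t=1: [39, 87, 76, 73, 61, 59, 82, 80, 83, 96, 96, 96, 100, 112, 112, 78, 76, 97, 112, 95, 34, 72, 105, 79, 56]  (not all equal)
t=2: [89, 106, 112, 113, 104, 105, 112, 112, 112, 112, 112, 112, 112, 112, 112, 104, 112, 112, 112, 111, 86, 104, 112, 111, 101]  (not all equal)
t=3: [112, 112, 112, 112, 112, 112, 112, 112, 112, 112, 112, 112, 112, 112, 112, 112, 112, 112, 112, 112, 112, 112, 112, 112, 112]  (all equal)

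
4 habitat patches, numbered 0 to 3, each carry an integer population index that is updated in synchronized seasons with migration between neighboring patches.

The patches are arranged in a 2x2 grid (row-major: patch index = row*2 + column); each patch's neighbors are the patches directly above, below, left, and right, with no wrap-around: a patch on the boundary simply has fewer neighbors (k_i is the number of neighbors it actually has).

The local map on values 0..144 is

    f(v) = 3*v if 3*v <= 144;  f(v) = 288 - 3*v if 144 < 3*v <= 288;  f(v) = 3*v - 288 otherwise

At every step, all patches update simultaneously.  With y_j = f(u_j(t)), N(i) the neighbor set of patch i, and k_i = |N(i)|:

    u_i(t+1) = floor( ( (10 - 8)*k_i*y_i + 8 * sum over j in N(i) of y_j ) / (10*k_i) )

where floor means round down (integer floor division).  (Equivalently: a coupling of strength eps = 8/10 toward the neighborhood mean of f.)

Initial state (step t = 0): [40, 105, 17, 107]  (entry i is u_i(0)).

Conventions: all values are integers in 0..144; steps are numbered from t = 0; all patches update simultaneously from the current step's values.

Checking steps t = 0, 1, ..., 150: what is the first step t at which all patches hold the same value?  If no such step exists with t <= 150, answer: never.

Simulating step by step:
t=0: [40, 105, 17, 107]  (not all equal)
t=1: [55, 66, 71, 37]  (not all equal)
t=2: [90, 111, 108, 88]  (not all equal)
t=3: [36, 25, 24, 37]  (not all equal)
t=4: [80, 102, 102, 81]  (not all equal)
t=5: [24, 40, 40, 23]  (not all equal)
t=6: [110, 80, 80, 109]  (not all equal)
t=7: [46, 42, 42, 46]  (not all equal)
t=8: [128, 135, 135, 128]  (not all equal)
t=9: [112, 100, 100, 112]  (not all equal)
t=10: [19, 40, 40, 19]  (not all equal)
t=11: [107, 69, 69, 107]  (not all equal)
t=12: [71, 42, 42, 71]  (not all equal)
t=13: [115, 85, 85, 115]  (not all equal)
t=14: [37, 52, 52, 37]  (not all equal)
t=15: [127, 115, 115, 127]  (not all equal)
t=16: [64, 85, 85, 64]  (not all equal)
t=17: [45, 83, 83, 45]  (not all equal)
t=18: [58, 115, 115, 58]  (not all equal)
t=19: [68, 102, 102, 68]  (not all equal)
t=20: [31, 70, 70, 31]  (not all equal)
t=21: [81, 90, 90, 81]  (not all equal)
t=22: [23, 39, 39, 23]  (not all equal)
t=23: [107, 78, 78, 107]  (not all equal)
t=24: [49, 37, 37, 49]  (not all equal)
t=25: [117, 135, 135, 117]  (not all equal)
t=26: [106, 73, 73, 106]  (not all equal)
t=27: [61, 37, 37, 61]  (not all equal)
t=28: [109, 106, 106, 109]  (not all equal)
t=29: [31, 37, 37, 31]  (not all equal)
t=30: [107, 96, 96, 107]  (not all equal)
t=31: [6, 26, 26, 6]  (not all equal)
t=32: [66, 30, 30, 66]  (not all equal)
t=33: [90, 90, 90, 90]  (all equal)

Answer: 33
Key observation: Synchronization is absorbing here: once all patches are equal they stay equal, and step 33 is the first all-equal step.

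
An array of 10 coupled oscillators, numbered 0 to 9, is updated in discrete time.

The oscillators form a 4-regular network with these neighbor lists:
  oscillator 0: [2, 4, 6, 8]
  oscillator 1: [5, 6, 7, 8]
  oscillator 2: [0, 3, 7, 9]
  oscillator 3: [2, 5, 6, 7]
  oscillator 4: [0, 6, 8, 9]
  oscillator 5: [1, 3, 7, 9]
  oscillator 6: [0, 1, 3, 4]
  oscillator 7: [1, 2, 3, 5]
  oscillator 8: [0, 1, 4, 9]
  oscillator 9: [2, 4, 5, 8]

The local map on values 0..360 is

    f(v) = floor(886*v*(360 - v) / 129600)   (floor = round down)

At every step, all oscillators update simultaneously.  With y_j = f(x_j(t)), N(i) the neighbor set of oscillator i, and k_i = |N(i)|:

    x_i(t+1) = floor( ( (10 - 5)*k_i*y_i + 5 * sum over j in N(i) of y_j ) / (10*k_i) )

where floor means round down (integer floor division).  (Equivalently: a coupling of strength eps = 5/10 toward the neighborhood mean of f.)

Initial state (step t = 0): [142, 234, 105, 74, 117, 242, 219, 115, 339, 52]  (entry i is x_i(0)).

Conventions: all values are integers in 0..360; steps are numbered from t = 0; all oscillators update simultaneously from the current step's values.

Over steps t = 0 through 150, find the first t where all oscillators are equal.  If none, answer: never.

Simulating step by step:
t=0: [142, 234, 105, 74, 117, 242, 219, 115, 339, 52]  (not all equal)
t=1: [185, 181, 173, 169, 169, 178, 199, 186, 113, 132]  (not all equal)
t=2: [216, 216, 218, 220, 214, 218, 219, 220, 203, 209]  (not all equal)
t=3: [212, 212, 211, 210, 213, 211, 211, 210, 215, 214]  (not all equal)
t=4: [213, 214, 214, 214, 213, 214, 214, 214, 213, 213]  (not all equal)
t=5: [213, 213, 213, 213, 213, 213, 213, 213, 213, 213]  (all equal)

Answer: 5
Key observation: Synchronization is absorbing here: once all oscillators are equal they stay equal, and step 5 is the first all-equal step.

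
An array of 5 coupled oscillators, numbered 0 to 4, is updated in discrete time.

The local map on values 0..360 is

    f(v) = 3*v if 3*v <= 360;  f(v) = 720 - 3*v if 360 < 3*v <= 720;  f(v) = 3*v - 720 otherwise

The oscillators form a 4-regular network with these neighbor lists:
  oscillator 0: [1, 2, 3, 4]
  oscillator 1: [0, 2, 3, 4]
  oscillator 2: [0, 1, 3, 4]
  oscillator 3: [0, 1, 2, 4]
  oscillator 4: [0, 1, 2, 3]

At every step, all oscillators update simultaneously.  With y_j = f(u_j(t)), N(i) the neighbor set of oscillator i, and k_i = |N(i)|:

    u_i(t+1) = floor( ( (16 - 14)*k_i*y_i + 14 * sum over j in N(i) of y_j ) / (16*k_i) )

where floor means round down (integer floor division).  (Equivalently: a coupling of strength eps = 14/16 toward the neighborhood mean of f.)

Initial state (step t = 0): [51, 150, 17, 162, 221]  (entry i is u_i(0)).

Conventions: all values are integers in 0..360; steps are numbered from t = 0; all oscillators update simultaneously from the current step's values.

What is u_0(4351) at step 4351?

Answer: u_0(4351) = 54
Key observation: The state at step 7, [54, 54, 54, 54, 54], reappears at step 11: the system is in a cycle of period 4 from step 7 on.  Therefore the state at step 4351 equals the state at step 7 + ((4351 - 7) mod 4) = 7, which is [54, 54, 54, 54, 54].

Derivation:
t=0: [51, 150, 17, 162, 221]
t=1: [153, 142, 162, 145, 162]
t=2: [261, 258, 264, 259, 264]
t=3: [63, 64, 62, 64, 62]
t=4: [189, 188, 189, 188, 189]
t=5: [154, 154, 154, 154, 154]
t=6: [258, 258, 258, 258, 258]
t=7: [54, 54, 54, 54, 54]
t=8: [162, 162, 162, 162, 162]
t=9: [234, 234, 234, 234, 234]
t=10: [18, 18, 18, 18, 18]
t=11: [54, 54, 54, 54, 54]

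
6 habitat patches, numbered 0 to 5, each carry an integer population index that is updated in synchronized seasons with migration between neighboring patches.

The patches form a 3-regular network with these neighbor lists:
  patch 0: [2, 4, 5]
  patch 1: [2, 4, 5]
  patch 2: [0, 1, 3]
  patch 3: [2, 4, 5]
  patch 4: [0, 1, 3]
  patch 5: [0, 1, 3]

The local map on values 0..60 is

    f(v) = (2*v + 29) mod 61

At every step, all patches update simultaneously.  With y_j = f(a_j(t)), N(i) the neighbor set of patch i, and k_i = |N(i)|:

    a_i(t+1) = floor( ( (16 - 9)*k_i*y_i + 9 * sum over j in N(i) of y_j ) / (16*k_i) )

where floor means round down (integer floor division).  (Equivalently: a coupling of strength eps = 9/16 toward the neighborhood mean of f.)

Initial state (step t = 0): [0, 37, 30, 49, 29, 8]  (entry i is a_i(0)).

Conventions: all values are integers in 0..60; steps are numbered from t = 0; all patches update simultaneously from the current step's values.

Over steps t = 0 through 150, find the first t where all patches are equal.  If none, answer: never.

Simulating step by step:
t=0: [0, 37, 30, 49, 29, 8]  (not all equal)
t=1: [31, 36, 26, 20, 25, 33]  (not all equal)
t=2: [26, 31, 23, 17, 22, 29]  (not all equal)
t=3: [18, 22, 15, 10, 15, 21]  (not all equal)
t=4: [25, 29, 38, 45, 38, 16]  (not all equal)
t=5: [24, 27, 38, 41, 38, 19]  (not all equal)
t=6: [24, 27, 35, 39, 35, 19]  (not all equal)
t=7: [22, 25, 32, 35, 32, 18]  (not all equal)
t=8: [18, 20, 26, 29, 26, 14]  (not all equal)
t=9: [19, 21, 15, 29, 15, 32]  (not all equal)
t=10: [30, 32, 33, 39, 33, 21]  (not all equal)
t=11: [26, 28, 34, 34, 34, 24]  (not all equal)
t=12: [25, 27, 30, 32, 30, 22]  (not all equal)
t=13: [20, 22, 25, 26, 25, 18]  (not all equal)
t=14: [11, 12, 15, 16, 15, 9]  (not all equal)
t=15: [53, 54, 45, 30, 45, 40]  (not all equal)
t=16: [36, 37, 35, 43, 35, 31]  (not all equal)
t=17: [37, 38, 42, 43, 42, 38]  (not all equal)
t=18: [46, 47, 49, 51, 49, 45]  (not all equal)
t=19: [39, 13, 15, 16, 15, 38]  (not all equal)
t=20: [50, 54, 44, 30, 44, 38]  (not all equal)
t=21: [32, 35, 33, 41, 33, 28]  (not all equal)
t=22: [31, 33, 37, 39, 37, 33]  (not all equal)
t=23: [35, 37, 39, 42, 39, 35]  (not all equal)
t=24: [41, 42, 44, 47, 44, 41]  (not all equal)
t=25: [52, 53, 43, 30, 43, 41]  (not all equal)
t=26: [34, 35, 33, 41, 33, 31]  (not all equal)
t=27: [34, 35, 38, 40, 38, 36]  (not all equal)
t=28: [39, 40, 42, 45, 42, 40]  (not all equal)
t=29: [48, 49, 51, 53, 51, 49]  (not all equal)
t=30: [5, 6, 7, 10, 7, 6]  (not all equal)
t=31: [40, 41, 43, 45, 43, 42]  (not all equal)
t=32: [51, 51, 52, 55, 52, 52]  (not all equal)
t=33: [10, 10, 11, 13, 11, 11]  (not all equal)
t=34: [50, 50, 51, 52, 51, 51]  (not all equal)
t=35: [8, 8, 8, 9, 8, 8]  (not all equal)
t=36: [45, 45, 45, 45, 45, 45]  (all equal)

Answer: 36
Key observation: Synchronization is absorbing here: once all patches are equal they stay equal, and step 36 is the first all-equal step.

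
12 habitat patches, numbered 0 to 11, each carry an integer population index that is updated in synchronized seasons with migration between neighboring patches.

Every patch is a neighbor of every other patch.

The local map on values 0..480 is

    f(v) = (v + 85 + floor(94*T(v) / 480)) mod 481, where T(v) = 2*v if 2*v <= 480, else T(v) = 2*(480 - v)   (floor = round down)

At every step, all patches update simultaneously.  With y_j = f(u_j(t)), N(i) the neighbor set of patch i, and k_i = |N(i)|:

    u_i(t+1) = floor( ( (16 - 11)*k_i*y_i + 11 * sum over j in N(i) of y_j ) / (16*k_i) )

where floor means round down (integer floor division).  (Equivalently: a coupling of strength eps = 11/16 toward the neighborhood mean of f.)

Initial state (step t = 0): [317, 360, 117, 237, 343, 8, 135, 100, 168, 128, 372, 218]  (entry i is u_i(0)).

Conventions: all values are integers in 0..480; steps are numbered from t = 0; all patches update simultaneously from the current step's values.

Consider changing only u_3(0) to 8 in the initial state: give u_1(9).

Answer: u_1(9) = 256
Key observation: This trace re-runs the system from the modified initial state.

Derivation:
t=0: [317, 360, 117, 8, 343, 8, 135, 100, 168, 128, 372, 218]
t=1: [266, 152, 211, 173, 149, 173, 217, 205, 229, 215, 154, 246]
t=2: [378, 343, 364, 350, 342, 350, 366, 362, 370, 365, 344, 375]
t=3: [12, 7, 10, 8, 7, 8, 11, 10, 11, 11, 7, 12]
t=4: [98, 96, 97, 97, 96, 97, 98, 97, 98, 98, 96, 98]
t=5: [219, 219, 219, 219, 219, 219, 219, 219, 219, 219, 219, 219]
t=6: [389, 389, 389, 389, 389, 389, 389, 389, 389, 389, 389, 389]
t=7: [28, 28, 28, 28, 28, 28, 28, 28, 28, 28, 28, 28]
t=8: [123, 123, 123, 123, 123, 123, 123, 123, 123, 123, 123, 123]
t=9: [256, 256, 256, 256, 256, 256, 256, 256, 256, 256, 256, 256]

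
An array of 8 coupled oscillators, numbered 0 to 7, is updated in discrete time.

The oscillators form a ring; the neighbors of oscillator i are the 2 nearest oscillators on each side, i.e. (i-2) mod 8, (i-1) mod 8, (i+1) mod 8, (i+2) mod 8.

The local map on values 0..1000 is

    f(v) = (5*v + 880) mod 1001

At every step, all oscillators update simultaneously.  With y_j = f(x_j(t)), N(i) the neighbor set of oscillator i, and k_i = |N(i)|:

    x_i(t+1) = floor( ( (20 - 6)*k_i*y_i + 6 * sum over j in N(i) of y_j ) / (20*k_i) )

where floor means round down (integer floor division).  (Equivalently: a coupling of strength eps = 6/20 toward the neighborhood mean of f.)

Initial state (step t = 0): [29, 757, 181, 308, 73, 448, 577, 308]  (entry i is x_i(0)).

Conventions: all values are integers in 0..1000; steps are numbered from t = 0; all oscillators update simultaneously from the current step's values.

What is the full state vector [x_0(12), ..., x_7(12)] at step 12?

Answer: [149, 467, 419, 472, 288, 161, 425, 268]

Derivation:
t=0: [29, 757, 181, 308, 73, 448, 577, 308]
t=1: [213, 586, 649, 428, 326, 220, 593, 409]
t=2: [862, 715, 255, 193, 502, 857, 840, 914]
t=3: [213, 437, 247, 677, 363, 243, 140, 376]
t=4: [774, 199, 226, 254, 563, 236, 591, 656]
t=5: [662, 691, 190, 226, 562, 177, 706, 297]
t=6: [274, 335, 671, 201, 631, 644, 434, 380]
t=7: [294, 547, 290, 687, 116, 197, 119, 615]
t=8: [421, 573, 359, 387, 469, 769, 528, 838]
t=9: [837, 709, 678, 745, 359, 625, 511, 267]
t=10: [141, 380, 317, 522, 568, 144, 373, 217]
t=11: [629, 731, 516, 532, 673, 637, 734, 877]
t=12: [149, 467, 419, 472, 288, 161, 425, 268]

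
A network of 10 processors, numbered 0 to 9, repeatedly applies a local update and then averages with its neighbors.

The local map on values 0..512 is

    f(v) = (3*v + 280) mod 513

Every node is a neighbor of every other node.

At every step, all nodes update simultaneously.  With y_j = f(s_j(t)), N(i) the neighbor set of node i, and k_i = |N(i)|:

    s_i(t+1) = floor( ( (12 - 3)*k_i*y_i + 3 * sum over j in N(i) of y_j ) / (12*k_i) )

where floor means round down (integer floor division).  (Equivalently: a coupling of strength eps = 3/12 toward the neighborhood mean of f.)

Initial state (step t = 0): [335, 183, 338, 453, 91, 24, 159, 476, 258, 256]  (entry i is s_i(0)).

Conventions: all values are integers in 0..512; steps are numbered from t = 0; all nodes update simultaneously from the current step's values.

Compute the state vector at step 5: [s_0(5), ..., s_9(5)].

Simulating step by step:
t=0: [335, 183, 338, 453, 91, 24, 159, 476, 258, 256]
t=1: [237, 278, 243, 122, 78, 304, 226, 172, 70, 65]
t=2: [430, 148, 443, 180, 85, 204, 406, 289, 438, 427]
t=3: [69, 199, 97, 268, 62, 320, 387, 134, 86, 62]
t=4: [427, 338, 117, 117, 412, 230, 375, 197, 93, 412]
t=5: [92, 269, 161, 161, 430, 406, 350, 334, 109, 430]

Answer: [92, 269, 161, 161, 430, 406, 350, 334, 109, 430]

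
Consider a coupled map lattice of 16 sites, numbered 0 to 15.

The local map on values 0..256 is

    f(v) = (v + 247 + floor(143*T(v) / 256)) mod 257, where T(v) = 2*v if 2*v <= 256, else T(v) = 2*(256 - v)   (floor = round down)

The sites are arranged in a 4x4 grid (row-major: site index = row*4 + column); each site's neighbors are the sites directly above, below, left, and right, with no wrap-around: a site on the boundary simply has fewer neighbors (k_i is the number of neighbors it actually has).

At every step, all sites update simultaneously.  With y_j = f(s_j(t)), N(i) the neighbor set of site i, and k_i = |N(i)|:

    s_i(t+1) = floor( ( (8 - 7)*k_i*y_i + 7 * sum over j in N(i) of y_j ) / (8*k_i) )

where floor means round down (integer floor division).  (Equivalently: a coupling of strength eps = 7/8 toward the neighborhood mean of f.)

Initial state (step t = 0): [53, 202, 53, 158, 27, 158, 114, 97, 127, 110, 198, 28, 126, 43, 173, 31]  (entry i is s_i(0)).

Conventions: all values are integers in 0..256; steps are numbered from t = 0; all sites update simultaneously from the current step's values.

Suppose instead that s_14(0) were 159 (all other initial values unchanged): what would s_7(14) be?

Answer: s_7(14) = 247
Key observation: This trace re-runs the system from the modified initial state.

Derivation:
t=0: [53, 202, 53, 158, 27, 158, 114, 97, 127, 110, 198, 28, 126, 43, 159, 31]
t=1: [143, 91, 153, 129, 35, 164, 148, 106, 153, 100, 141, 152, 67, 149, 113, 28]
t=2: [107, 98, 54, 94, 83, 130, 103, 28, 115, 82, 94, 77, 17, 163, 43, 106]
t=3: [185, 118, 186, 90, 152, 160, 101, 166, 132, 169, 155, 150, 217, 110, 202, 129]
t=4: [136, 178, 213, 245, 75, 152, 136, 144, 148, 81, 155, 75, 129, 248, 97, 111]
t=5: [176, 106, 178, 141, 19, 124, 55, 116, 91, 74, 110, 84, 108, 135, 161, 178]
t=6: [138, 249, 125, 214, 204, 140, 224, 109, 137, 162, 119, 228, 108, 106, 140, 104]
t=7: [218, 106, 249, 238, 33, 163, 187, 245, 137, 100, 139, 226, 121, 90, 194, 136]
t=8: [150, 246, 239, 246, 155, 191, 196, 249, 147, 121, 209, 104, 110, 226, 85, 220]
t=9: [108, 177, 248, 246, 74, 194, 249, 237, 136, 195, 223, 244, 137, 216, 239, 197]
t=10: [202, 241, 248, 247, 156, 228, 248, 246, 117, 196, 248, 249, 110, 177, 249, 247]
t=11: [139, 248, 246, 246, 215, 194, 246, 246, 168, 247, 247, 246, 243, 242, 248, 246]
t=12: [217, 177, 246, 247, 180, 248, 248, 247, 249, 250, 246, 247, 250, 246, 246, 246]
t=13: [253, 248, 249, 247, 248, 249, 246, 246, 248, 246, 246, 247, 246, 246, 247, 247]
t=14: [246, 246, 246, 246, 246, 246, 246, 247, 246, 246, 247, 247, 246, 247, 247, 247]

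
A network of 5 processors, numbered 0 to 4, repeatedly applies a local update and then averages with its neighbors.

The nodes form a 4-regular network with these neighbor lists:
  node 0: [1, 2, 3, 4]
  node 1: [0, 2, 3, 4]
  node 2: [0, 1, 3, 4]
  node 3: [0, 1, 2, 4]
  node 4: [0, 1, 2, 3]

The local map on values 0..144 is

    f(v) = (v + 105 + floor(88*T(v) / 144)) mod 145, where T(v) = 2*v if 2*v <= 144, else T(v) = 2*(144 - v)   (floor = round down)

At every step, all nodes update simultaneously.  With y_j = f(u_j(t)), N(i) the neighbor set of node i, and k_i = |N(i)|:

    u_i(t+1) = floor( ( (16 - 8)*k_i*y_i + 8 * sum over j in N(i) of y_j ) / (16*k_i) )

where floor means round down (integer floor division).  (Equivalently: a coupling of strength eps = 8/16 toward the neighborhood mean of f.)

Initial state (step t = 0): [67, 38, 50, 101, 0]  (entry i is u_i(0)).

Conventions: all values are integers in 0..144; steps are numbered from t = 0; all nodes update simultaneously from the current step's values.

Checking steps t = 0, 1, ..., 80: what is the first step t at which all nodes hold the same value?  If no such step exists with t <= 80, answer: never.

Answer: 3
Key observation: Synchronization is absorbing here: once all nodes are equal they stay equal, and step 3 is the first all-equal step.

Derivation:
t=0: [67, 38, 50, 101, 0]  (not all equal)
t=1: [95, 71, 81, 97, 94]  (not all equal)
t=2: [115, 116, 116, 115, 115]  (not all equal)
t=3: [110, 110, 110, 110, 110]  (all equal)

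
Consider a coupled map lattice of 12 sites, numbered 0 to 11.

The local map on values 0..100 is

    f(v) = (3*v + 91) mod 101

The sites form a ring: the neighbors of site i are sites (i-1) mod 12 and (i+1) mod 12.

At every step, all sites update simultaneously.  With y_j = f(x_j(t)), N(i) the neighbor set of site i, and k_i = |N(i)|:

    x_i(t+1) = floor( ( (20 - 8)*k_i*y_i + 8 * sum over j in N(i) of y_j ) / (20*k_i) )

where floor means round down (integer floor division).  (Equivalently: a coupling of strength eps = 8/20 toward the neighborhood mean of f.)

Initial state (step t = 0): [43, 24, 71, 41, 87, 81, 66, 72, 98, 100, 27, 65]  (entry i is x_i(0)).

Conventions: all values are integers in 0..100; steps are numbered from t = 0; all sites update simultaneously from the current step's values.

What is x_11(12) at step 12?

Answer: x_11(12) = 52

Derivation:
t=0: [43, 24, 71, 41, 87, 81, 66, 72, 98, 100, 27, 65]
t=1: [40, 41, 15, 17, 38, 45, 59, 36, 67, 83, 77, 68]
t=2: [26, 16, 31, 32, 14, 28, 64, 90, 81, 44, 37, 61]
t=3: [62, 53, 74, 74, 51, 67, 75, 57, 34, 18, 18, 56]
t=4: [66, 45, 17, 16, 45, 65, 37, 57, 76, 53, 46, 58]
t=5: [69, 40, 37, 35, 38, 55, 28, 39, 31, 37, 38, 60]
t=6: [73, 24, 20, 57, 31, 47, 56, 35, 51, 17, 15, 61]
t=7: [31, 48, 54, 62, 67, 46, 59, 76, 52, 40, 43, 51]
t=8: [64, 46, 52, 73, 74, 47, 48, 31, 32, 18, 21, 45]
t=9: [58, 41, 33, 15, 13, 26, 42, 73, 77, 54, 45, 41]
t=10: [42, 37, 62, 44, 38, 49, 24, 11, 23, 39, 27, 24]
t=11: [21, 18, 49, 28, 13, 34, 49, 38, 41, 29, 56, 54]
t=12: [50, 44, 45, 57, 50, 68, 40, 11, 23, 60, 59, 52]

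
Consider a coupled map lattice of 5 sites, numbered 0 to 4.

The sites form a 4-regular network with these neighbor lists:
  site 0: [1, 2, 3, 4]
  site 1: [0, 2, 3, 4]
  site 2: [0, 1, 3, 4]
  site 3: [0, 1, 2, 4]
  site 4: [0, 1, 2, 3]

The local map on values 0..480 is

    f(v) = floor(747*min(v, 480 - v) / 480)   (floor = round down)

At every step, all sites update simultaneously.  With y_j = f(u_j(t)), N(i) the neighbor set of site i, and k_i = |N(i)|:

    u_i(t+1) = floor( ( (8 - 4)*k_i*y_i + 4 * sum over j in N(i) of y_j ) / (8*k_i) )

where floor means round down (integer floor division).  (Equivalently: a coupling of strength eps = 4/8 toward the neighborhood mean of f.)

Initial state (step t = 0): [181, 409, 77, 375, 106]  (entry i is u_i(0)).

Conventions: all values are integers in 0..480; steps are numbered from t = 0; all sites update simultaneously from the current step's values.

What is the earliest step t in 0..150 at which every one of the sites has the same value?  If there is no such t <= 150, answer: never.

Simulating step by step:
t=0: [181, 409, 77, 375, 106]  (not all equal)
t=1: [210, 145, 149, 165, 166]  (not all equal)
t=2: [284, 246, 248, 258, 258]  (not all equal)
t=3: [329, 351, 350, 344, 344]  (not all equal)
t=4: [220, 207, 208, 211, 211]  (not all equal)
t=5: [333, 326, 326, 328, 328]  (not all equal)
t=6: [232, 236, 236, 235, 235]  (not all equal)
t=7: [363, 365, 365, 365, 365]  (not all equal)
t=8: [180, 178, 178, 178, 178]  (not all equal)
t=9: [278, 277, 277, 277, 277]  (not all equal)
t=10: [314, 314, 314, 314, 314]  (all equal)

Answer: 10
Key observation: Synchronization is absorbing here: once all sites are equal they stay equal, and step 10 is the first all-equal step.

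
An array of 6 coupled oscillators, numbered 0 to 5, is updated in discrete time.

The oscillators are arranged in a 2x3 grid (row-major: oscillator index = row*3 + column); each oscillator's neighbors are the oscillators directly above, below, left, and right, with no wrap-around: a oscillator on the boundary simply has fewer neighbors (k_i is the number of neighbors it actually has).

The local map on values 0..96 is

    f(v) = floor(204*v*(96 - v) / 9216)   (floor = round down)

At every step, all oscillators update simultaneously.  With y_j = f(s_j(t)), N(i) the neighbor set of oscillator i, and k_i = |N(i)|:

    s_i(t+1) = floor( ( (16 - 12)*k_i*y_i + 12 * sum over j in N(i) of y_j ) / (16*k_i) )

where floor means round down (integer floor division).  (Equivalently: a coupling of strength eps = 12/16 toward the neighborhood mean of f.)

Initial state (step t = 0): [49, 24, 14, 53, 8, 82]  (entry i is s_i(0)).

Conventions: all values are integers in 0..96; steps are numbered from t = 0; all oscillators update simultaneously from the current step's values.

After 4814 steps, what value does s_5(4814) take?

Answer: s_5(4814) = 50
Key observation: The state at step 4, [50, 50, 50, 50, 50, 50], reappears at step 5: the system is in a cycle of period 1 from step 4 on.  Therefore the state at step 4814 equals the state at step 4 + ((4814 - 4) mod 1) = 4, which is [50, 50, 50, 50, 50, 50].

Derivation:
t=0: [49, 24, 14, 53, 8, 82]
t=1: [45, 32, 29, 36, 32, 21]
t=2: [47, 45, 40, 47, 42, 41]
t=3: [50, 49, 49, 50, 49, 49]
t=4: [50, 50, 50, 50, 50, 50]
t=5: [50, 50, 50, 50, 50, 50]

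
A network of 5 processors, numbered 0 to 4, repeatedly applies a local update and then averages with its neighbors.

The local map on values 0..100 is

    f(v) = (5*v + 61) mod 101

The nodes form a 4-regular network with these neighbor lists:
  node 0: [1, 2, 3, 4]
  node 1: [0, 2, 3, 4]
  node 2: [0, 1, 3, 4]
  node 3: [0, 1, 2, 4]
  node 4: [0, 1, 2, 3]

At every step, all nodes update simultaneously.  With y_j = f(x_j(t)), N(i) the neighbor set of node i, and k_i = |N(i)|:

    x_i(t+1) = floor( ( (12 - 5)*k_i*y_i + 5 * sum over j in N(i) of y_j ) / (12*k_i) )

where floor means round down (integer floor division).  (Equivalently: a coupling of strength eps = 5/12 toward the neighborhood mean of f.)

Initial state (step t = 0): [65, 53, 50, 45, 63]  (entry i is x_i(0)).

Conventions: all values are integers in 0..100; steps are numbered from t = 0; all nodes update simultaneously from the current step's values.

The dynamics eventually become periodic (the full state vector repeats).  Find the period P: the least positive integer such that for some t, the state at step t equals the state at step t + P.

Answer: 2
Key observation: The state at step 87, [78, 54, 78, 78, 78], reappears at step 89 — and no state repeats earlier — so the cycle the system enters has period 2.

Derivation:
t=0: [65, 53, 50, 45, 63]
t=1: [68, 39, 32, 68, 63]
t=2: [82, 61, 44, 82, 70]
t=3: [61, 59, 67, 61, 32]
t=4: [60, 55, 74, 60, 39]
t=5: [51, 39, 36, 51, 49]
t=6: [18, 38, 31, 18, 14]
t=7: [44, 43, 26, 44, 34]
t=8: [74, 72, 79, 74, 50]
t=9: [26, 21, 38, 26, 17]
t=10: [78, 66, 58, 78, 56]
t=11: [50, 70, 50, 50, 46]
t=12: [16, 15, 16, 16, 55]
t=13: [38, 36, 38, 38, 35]
t=14: [46, 41, 46, 46, 39]
t=15: [82, 70, 82, 82, 65]
t=16: [62, 33, 62, 62, 70]
t=17: [57, 35, 57, 57, 27]
t=18: [47, 43, 47, 47, 72]
t=19: [83, 74, 83, 83, 47]
t=20: [69, 48, 69, 69, 80]
t=21: [17, 64, 17, 17, 44]
t=22: [51, 67, 51, 51, 68]
t=23: [30, 68, 30, 30, 70]
t=24: [18, 60, 18, 18, 17]
t=25: [50, 54, 50, 50, 47]
t=26: [19, 28, 19, 19, 60]
t=27: [60, 81, 60, 60, 61]
t=28: [58, 60, 58, 58, 61]
t=29: [50, 55, 50, 50, 57]
t=30: [14, 26, 14, 14, 31]
t=31: [34, 63, 34, 34, 26]
t=32: [39, 61, 39, 39, 69]
t=33: [49, 53, 49, 49, 24]
t=34: [13, 22, 13, 13, 50]
t=35: [27, 49, 27, 27, 19]
t=36: [81, 37, 81, 81, 62]
t=37: [60, 52, 60, 60, 63]
t=38: [55, 36, 55, 55, 62]
t=39: [37, 40, 37, 37, 54]
t=40: [43, 51, 43, 43, 36]
t=41: [64, 34, 64, 64, 47]
t=42: [74, 51, 74, 74, 82]
t=43: [29, 23, 29, 29, 48]
t=44: [21, 55, 21, 21, 66]
t=45: [64, 48, 64, 64, 75]
t=46: [75, 85, 75, 75, 53]
t=47: [36, 60, 36, 36, 31]
t=48: [38, 47, 38, 38, 26]
t=49: [57, 79, 57, 57, 77]
t=50: [43, 48, 43, 43, 43]
t=51: [76, 88, 76, 76, 76]
t=52: [43, 72, 43, 43, 43]
t=53: [68, 40, 68, 68, 68]
t=54: [93, 75, 93, 93, 93]
t=55: [22, 27, 22, 22, 22]
t=56: [72, 84, 72, 72, 72]
t=57: [23, 52, 23, 23, 23]
t=58: [69, 41, 69, 69, 69]
t=59: [8, 38, 8, 8, 8]
t=60: [5, 28, 5, 5, 5]
t=61: [87, 94, 87, 87, 87]
t=62: [85, 53, 85, 85, 85]
t=63: [75, 47, 75, 75, 75]
t=64: [38, 68, 38, 38, 38]
t=65: [54, 77, 54, 54, 54]
t=66: [29, 36, 29, 29, 29]
t=67: [7, 24, 7, 7, 7]
t=68: [94, 86, 94, 94, 94]
t=69: [32, 61, 32, 32, 32]
t=70: [23, 44, 23, 23, 23]
t=71: [75, 77, 75, 75, 75]
t=72: [33, 37, 33, 33, 33]
t=73: [26, 35, 26, 26, 26]
t=74: [84, 57, 84, 84, 84]
t=75: [73, 57, 73, 73, 73]
t=76: [24, 34, 24, 24, 24]
t=77: [74, 50, 74, 74, 74]
t=78: [25, 15, 25, 25, 25]
t=79: [79, 55, 79, 79, 79]
t=80: [50, 40, 50, 50, 50]
t=81: [13, 37, 13, 13, 13]
t=82: [26, 36, 26, 26, 26]
t=83: [84, 60, 84, 84, 84]
t=84: [75, 65, 75, 75, 75]
t=85: [37, 61, 37, 37, 37]
t=86: [45, 55, 45, 45, 45]
t=87: [78, 54, 78, 78, 78]
t=88: [45, 35, 45, 45, 45]
t=89: [78, 54, 78, 78, 78]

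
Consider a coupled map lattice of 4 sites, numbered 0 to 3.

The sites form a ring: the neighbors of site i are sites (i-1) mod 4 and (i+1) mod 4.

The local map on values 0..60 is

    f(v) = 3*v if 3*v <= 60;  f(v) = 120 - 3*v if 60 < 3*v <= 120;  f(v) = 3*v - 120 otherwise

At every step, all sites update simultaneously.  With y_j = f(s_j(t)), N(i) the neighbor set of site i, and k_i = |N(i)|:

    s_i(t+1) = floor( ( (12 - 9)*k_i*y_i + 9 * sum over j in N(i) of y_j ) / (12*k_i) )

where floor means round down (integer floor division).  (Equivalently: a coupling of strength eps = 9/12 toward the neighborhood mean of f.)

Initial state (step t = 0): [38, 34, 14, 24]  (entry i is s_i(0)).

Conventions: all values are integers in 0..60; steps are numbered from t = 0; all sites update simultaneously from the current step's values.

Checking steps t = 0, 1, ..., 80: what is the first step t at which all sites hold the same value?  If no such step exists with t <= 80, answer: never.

Simulating step by step:
t=0: [38, 34, 14, 24]  (not all equal)
t=1: [26, 22, 35, 30]  (not all equal)
t=2: [42, 34, 35, 28]  (not all equal)
t=3: [21, 12, 24, 16]  (not all equal)
t=4: [45, 48, 43, 51]  (not all equal)
t=5: [25, 15, 23, 17]  (not all equal)
t=6: [47, 47, 48, 48]  (not all equal)
t=7: [22, 22, 22, 22]  (all equal)

Answer: 7
Key observation: Synchronization is absorbing here: once all sites are equal they stay equal, and step 7 is the first all-equal step.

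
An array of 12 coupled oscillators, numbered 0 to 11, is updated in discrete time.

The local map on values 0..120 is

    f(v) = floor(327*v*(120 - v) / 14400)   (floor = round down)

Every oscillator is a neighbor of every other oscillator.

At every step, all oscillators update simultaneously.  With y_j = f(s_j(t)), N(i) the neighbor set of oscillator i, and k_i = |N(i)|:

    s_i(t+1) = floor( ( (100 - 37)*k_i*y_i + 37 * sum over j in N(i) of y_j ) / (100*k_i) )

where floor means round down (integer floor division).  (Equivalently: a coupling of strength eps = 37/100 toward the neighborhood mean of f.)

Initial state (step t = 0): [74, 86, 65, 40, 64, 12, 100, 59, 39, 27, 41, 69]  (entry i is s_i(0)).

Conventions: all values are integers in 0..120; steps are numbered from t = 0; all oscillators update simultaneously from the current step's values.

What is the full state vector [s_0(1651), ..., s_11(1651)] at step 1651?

Simulating step by step:
t=0: [74, 86, 65, 40, 64, 12, 100, 59, 39, 27, 41, 69]
t=1: [73, 66, 75, 70, 75, 44, 54, 75, 69, 61, 70, 74]
t=2: [77, 79, 76, 78, 76, 76, 79, 76, 78, 79, 78, 77]
t=3: [74, 73, 74, 74, 74, 74, 73, 74, 74, 73, 74, 74]
t=4: [77, 77, 77, 77, 77, 77, 77, 77, 77, 77, 77, 77]
t=5: [75, 75, 75, 75, 75, 75, 75, 75, 75, 75, 75, 75]
t=6: [76, 76, 76, 76, 76, 76, 76, 76, 76, 76, 76, 76]
t=7: [75, 75, 75, 75, 75, 75, 75, 75, 75, 75, 75, 75]

Answer: [75, 75, 75, 75, 75, 75, 75, 75, 75, 75, 75, 75]
Key observation: The state at step 5, [75, 75, 75, 75, 75, 75, 75, 75, 75, 75, 75, 75], reappears at step 7: the system is in a cycle of period 2 from step 5 on.  Therefore the state at step 1651 equals the state at step 5 + ((1651 - 5) mod 2) = 5, which is [75, 75, 75, 75, 75, 75, 75, 75, 75, 75, 75, 75].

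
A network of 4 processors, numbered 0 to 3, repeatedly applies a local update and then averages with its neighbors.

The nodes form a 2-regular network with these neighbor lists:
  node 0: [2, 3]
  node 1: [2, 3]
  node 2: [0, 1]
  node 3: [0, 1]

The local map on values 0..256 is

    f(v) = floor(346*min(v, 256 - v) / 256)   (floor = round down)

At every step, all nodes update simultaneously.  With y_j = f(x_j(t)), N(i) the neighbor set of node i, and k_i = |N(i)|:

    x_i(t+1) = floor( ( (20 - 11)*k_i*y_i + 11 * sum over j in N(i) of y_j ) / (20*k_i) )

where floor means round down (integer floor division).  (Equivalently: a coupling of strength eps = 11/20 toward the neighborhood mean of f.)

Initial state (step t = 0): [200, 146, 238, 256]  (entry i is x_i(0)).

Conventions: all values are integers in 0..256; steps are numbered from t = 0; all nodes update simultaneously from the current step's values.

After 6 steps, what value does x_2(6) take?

Answer: x_2(6) = 149

Derivation:
t=0: [200, 146, 238, 256]
t=1: [40, 73, 72, 61]
t=2: [73, 93, 85, 78]
t=3: [104, 116, 112, 108]
t=4: [144, 151, 149, 146]
t=5: [148, 143, 145, 146]
t=6: [147, 150, 149, 148]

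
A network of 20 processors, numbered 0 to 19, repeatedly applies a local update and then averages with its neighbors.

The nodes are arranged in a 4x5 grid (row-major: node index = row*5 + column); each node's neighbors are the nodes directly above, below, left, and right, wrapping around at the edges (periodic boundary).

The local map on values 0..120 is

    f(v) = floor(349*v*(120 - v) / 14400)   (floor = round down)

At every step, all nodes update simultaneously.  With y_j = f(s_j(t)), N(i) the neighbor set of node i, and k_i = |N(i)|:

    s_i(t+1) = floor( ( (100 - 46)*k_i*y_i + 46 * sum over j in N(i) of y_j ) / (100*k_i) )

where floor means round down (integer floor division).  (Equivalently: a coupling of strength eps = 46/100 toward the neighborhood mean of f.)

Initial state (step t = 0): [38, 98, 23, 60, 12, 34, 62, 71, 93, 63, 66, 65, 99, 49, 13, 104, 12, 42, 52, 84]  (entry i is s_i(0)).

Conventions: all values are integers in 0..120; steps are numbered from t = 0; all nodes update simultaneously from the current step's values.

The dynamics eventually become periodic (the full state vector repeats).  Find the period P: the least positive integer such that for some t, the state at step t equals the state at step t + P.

Simulating step by step:
t=0: [38, 98, 23, 60, 12, 34, 62, 71, 93, 63, 66, 65, 99, 49, 13, 104, 12, 42, 52, 84]
t=1: [62, 56, 63, 73, 53, 76, 80, 74, 71, 69, 72, 75, 65, 71, 55, 52, 46, 67, 83, 61]
t=2: [85, 84, 85, 82, 85, 81, 79, 82, 83, 84, 83, 81, 84, 83, 85, 84, 83, 84, 79, 85]
t=3: [72, 73, 72, 74, 72, 75, 76, 74, 74, 73, 74, 75, 73, 74, 72, 73, 73, 73, 75, 72]
t=4: [82, 82, 82, 82, 82, 81, 81, 82, 82, 82, 82, 81, 82, 82, 82, 82, 82, 82, 81, 82]
t=5: [75, 75, 75, 75, 75, 75, 75, 75, 75, 75, 75, 75, 75, 75, 75, 75, 75, 75, 75, 75]
t=6: [81, 81, 81, 81, 81, 81, 81, 81, 81, 81, 81, 81, 81, 81, 81, 81, 81, 81, 81, 81]
t=7: [76, 76, 76, 76, 76, 76, 76, 76, 76, 76, 76, 76, 76, 76, 76, 76, 76, 76, 76, 76]
t=8: [81, 81, 81, 81, 81, 81, 81, 81, 81, 81, 81, 81, 81, 81, 81, 81, 81, 81, 81, 81]

Answer: 2
Key observation: The state at step 6, [81, 81, 81, 81, 81, 81, 81, 81, 81, 81, 81, 81, 81, 81, 81, 81, 81, 81, 81, 81], reappears at step 8 — and no state repeats earlier — so the cycle the system enters has period 2.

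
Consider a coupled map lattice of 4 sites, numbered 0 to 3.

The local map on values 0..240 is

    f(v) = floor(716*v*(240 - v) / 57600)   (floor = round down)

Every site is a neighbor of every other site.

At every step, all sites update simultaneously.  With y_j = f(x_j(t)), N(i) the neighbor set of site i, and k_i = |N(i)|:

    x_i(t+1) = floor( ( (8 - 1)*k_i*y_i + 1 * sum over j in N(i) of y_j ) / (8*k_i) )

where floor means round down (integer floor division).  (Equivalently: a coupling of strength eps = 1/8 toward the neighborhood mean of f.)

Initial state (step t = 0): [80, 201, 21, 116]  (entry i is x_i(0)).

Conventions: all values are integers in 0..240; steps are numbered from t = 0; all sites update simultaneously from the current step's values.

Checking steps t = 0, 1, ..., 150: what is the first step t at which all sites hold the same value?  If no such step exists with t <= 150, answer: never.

Answer: 13
Key observation: Synchronization is absorbing here: once all sites are equal they stay equal, and step 13 is the first all-equal step.

Derivation:
t=0: [80, 201, 21, 116]  (not all equal)
t=1: [152, 101, 67, 168]  (not all equal)
t=2: [164, 171, 146, 151]  (not all equal)
t=3: [154, 148, 168, 165]  (not all equal)
t=4: [163, 167, 151, 154]  (not all equal)
t=5: [156, 152, 165, 163]  (not all equal)
t=6: [161, 164, 154, 156]  (not all equal)
t=7: [158, 154, 163, 161]  (not all equal)
t=8: [160, 163, 156, 158]  (not all equal)
t=9: [159, 156, 161, 160]  (not all equal)
t=10: [159, 161, 158, 159]  (not all equal)
t=11: [159, 158, 160, 159]  (not all equal)
t=12: [160, 160, 159, 160]  (not all equal)
t=13: [159, 159, 159, 159]  (all equal)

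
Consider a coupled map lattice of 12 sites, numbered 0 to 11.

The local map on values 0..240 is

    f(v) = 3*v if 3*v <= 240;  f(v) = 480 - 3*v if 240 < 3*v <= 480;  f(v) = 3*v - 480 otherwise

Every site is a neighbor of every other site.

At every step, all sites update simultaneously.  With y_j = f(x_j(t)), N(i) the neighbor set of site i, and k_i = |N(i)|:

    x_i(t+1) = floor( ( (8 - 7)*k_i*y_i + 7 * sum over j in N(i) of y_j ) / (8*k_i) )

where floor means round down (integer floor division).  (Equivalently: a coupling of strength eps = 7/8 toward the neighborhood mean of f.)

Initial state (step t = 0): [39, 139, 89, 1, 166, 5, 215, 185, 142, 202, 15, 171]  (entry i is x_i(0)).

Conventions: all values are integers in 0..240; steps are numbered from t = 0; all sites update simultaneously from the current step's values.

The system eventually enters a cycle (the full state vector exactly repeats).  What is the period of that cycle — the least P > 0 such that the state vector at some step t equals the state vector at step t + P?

Answer: 4
Key observation: The state at step 2, [228, 228, 228, 228, 228, 228, 228, 228, 228, 228, 228, 228], reappears at step 6 — and no state repeats earlier — so the cycle the system enters has period 4.

Derivation:
t=0: [39, 139, 89, 1, 166, 5, 215, 185, 142, 202, 15, 171]
t=1: [79, 76, 83, 73, 74, 74, 81, 77, 76, 79, 75, 75]
t=2: [228, 228, 228, 228, 228, 228, 228, 228, 228, 228, 228, 228]
t=3: [204, 204, 204, 204, 204, 204, 204, 204, 204, 204, 204, 204]
t=4: [132, 132, 132, 132, 132, 132, 132, 132, 132, 132, 132, 132]
t=5: [84, 84, 84, 84, 84, 84, 84, 84, 84, 84, 84, 84]
t=6: [228, 228, 228, 228, 228, 228, 228, 228, 228, 228, 228, 228]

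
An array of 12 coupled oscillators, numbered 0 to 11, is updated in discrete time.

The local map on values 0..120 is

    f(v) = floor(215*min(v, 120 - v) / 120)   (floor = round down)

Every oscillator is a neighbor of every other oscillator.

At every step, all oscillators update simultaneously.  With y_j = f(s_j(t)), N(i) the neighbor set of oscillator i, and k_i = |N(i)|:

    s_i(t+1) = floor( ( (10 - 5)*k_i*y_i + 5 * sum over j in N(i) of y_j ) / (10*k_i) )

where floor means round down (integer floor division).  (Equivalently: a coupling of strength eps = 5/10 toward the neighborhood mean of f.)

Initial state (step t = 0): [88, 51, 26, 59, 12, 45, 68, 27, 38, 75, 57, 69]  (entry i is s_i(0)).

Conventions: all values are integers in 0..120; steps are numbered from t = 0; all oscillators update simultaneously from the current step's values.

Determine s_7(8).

Simulating step by step:
t=0: [88, 51, 26, 59, 12, 45, 68, 27, 38, 75, 57, 69]
t=1: [66, 81, 61, 87, 49, 76, 82, 61, 71, 76, 86, 81]
t=2: [87, 75, 91, 70, 83, 79, 74, 91, 83, 79, 70, 75]
t=3: [65, 75, 62, 79, 69, 72, 76, 62, 69, 72, 79, 75]
t=4: [91, 83, 94, 80, 88, 86, 82, 94, 88, 86, 80, 83]
t=5: [55, 62, 53, 64, 58, 59, 63, 53, 58, 59, 64, 62]
t=6: [99, 101, 97, 100, 101, 102, 101, 97, 101, 102, 100, 101]
t=7: [36, 34, 37, 35, 34, 33, 34, 37, 34, 33, 35, 34]
t=8: [62, 60, 63, 61, 60, 60, 60, 63, 60, 60, 61, 60]

Answer: s_7(8) = 63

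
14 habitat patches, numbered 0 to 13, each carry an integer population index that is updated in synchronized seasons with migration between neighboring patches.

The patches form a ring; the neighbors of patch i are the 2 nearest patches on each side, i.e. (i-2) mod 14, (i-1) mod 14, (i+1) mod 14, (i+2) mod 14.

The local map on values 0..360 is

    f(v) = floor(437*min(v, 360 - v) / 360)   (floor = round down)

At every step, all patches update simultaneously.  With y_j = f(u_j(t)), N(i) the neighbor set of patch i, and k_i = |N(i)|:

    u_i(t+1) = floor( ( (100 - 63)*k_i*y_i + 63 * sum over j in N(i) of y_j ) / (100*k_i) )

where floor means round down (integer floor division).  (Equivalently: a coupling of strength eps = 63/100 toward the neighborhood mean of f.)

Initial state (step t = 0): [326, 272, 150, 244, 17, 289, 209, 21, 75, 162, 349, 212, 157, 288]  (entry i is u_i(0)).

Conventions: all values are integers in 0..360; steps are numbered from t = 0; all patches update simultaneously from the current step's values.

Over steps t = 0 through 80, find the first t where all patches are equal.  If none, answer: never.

Answer: 35
Key observation: Synchronization is absorbing here: once all patches are equal they stay equal, and step 35 is the first all-equal step.

Derivation:
t=0: [326, 272, 150, 244, 17, 289, 209, 21, 75, 162, 349, 212, 157, 288]  (not all equal)
t=1: [104, 110, 115, 113, 100, 89, 102, 96, 99, 121, 108, 142, 120, 113]  (not all equal)
t=2: [133, 134, 132, 129, 124, 118, 118, 121, 125, 138, 140, 151, 142, 141]  (not all equal)
t=3: [164, 162, 158, 154, 150, 146, 145, 149, 154, 164, 168, 174, 171, 170]  (not all equal)
t=4: [199, 195, 190, 186, 182, 179, 179, 182, 188, 196, 201, 206, 205, 204]  (not all equal)
t=5: [195, 200, 205, 210, 213, 215, 215, 212, 206, 200, 194, 189, 189, 191]  (not all equal)
t=6: [199, 193, 188, 183, 179, 177, 178, 181, 186, 193, 199, 203, 204, 203]  (not all equal)
t=7: [196, 201, 207, 211, 214, 215, 215, 213, 208, 202, 196, 192, 191, 192]  (not all equal)
t=8: [197, 192, 186, 181, 178, 177, 177, 180, 185, 191, 196, 200, 202, 201]  (not all equal)
t=9: [198, 203, 209, 213, 214, 215, 214, 213, 210, 205, 199, 195, 193, 195]  (not all equal)
t=10: [194, 189, 184, 180, 177, 176, 177, 179, 183, 188, 193, 197, 199, 198]  (not all equal)
t=11: [202, 207, 211, 214, 214, 214, 214, 214, 211, 207, 202, 199, 197, 198]  (not all equal)
t=12: [190, 185, 181, 178, 177, 177, 177, 178, 181, 185, 189, 193, 194, 193]  (not all equal)
t=13: [207, 210, 213, 214, 214, 214, 214, 214, 214, 211, 207, 204, 203, 204]  (not all equal)
t=14: [184, 182, 179, 177, 177, 177, 177, 177, 178, 181, 184, 187, 188, 187]  (not all equal)
t=15: [212, 214, 215, 214, 214, 214, 214, 214, 215, 214, 212, 211, 210, 211]  (not all equal)
t=16: [178, 177, 176, 176, 176, 177, 176, 176, 176, 177, 178, 179, 180, 179]  (not all equal)
t=17: [215, 214, 213, 213, 213, 213, 213, 213, 213, 214, 215, 216, 217, 216]  (not all equal)
t=18: [175, 176, 177, 177, 178, 178, 178, 177, 177, 176, 175, 174, 174, 174]  (not all equal)
t=19: [212, 212, 213, 214, 215, 215, 215, 214, 213, 212, 212, 211, 211, 211]  (not all equal)
t=20: [179, 178, 177, 177, 176, 176, 176, 177, 177, 178, 179, 179, 179, 179]  (not all equal)
t=21: [216, 215, 214, 214, 213, 213, 213, 214, 214, 215, 216, 216, 217, 216]  (not all equal)
t=22: [174, 175, 176, 177, 177, 177, 177, 177, 176, 175, 174, 174, 173, 174]  (not all equal)
t=23: [211, 212, 212, 213, 213, 214, 213, 213, 212, 212, 211, 211, 210, 211]  (not all equal)
t=24: [180, 179, 178, 178, 178, 177, 178, 178, 178, 179, 180, 180, 180, 180]  (not all equal)
t=25: [217, 217, 216, 215, 215, 215, 215, 215, 216, 217, 217, 217, 218, 217]  (not all equal)
t=26: [173, 173, 174, 175, 175, 176, 175, 175, 174, 173, 173, 172, 172, 172]  (not all equal)
t=27: [209, 210, 211, 211, 212, 212, 212, 211, 211, 210, 209, 208, 208, 208]  (not all equal)
t=28: [182, 181, 180, 180, 179, 179, 179, 180, 180, 181, 182, 183, 183, 183]  (not all equal)
t=29: [215, 216, 217, 217, 217, 217, 217, 217, 217, 216, 215, 214, 214, 214]  (not all equal)
t=30: [175, 174, 173, 173, 173, 173, 173, 173, 173, 174, 175, 176, 176, 176]  (not all equal)
t=31: [211, 211, 210, 210, 210, 210, 210, 210, 210, 211, 211, 212, 212, 212]  (not all equal)
t=32: [180, 180, 181, 181, 182, 182, 182, 181, 181, 180, 180, 179, 179, 179]  (not all equal)
t=33: [217, 217, 217, 216, 216, 216, 216, 216, 217, 217, 217, 217, 217, 217]  (not all equal)
t=34: [173, 173, 173, 173, 173, 174, 173, 173, 173, 173, 173, 173, 173, 173]  (not all equal)
t=35: [210, 210, 210, 210, 210, 210, 210, 210, 210, 210, 210, 210, 210, 210]  (all equal)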